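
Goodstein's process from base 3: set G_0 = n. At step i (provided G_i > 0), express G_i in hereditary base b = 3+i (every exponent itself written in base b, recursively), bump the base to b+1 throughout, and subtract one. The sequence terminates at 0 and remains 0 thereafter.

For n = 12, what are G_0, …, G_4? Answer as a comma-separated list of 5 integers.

12, 19, 27, 37, 49

G_0 = 12. HB_3(12) = 3^2 + 3. Bump = 20. G_1 = 19.
G_1 = 19. HB_4(19) = 4^2 + 3. Bump = 28. G_2 = 27.
G_2 = 27. HB_5(27) = 5^2 + 2. Bump = 38. G_3 = 37.
G_3 = 37. HB_6(37) = 6^2 + 1. Bump = 50. G_4 = 49.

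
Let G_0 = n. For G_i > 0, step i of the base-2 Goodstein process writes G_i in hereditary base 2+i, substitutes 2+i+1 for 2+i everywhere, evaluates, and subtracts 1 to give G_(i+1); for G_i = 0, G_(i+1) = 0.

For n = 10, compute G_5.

[0] 10 ≡ 2^(2 + 1) + 2 (base 2). Lift 3: 84. −1: 83.
[1] 83 ≡ 3^(3 + 1) + 2 (base 3). Lift 4: 1026. −1: 1025.
[2] 1025 ≡ 4^(4 + 1) + 1 (base 4). Lift 5: 15626. −1: 15625.
[3] 15625 ≡ 5^(5 + 1) (base 5). Lift 6: 279936. −1: 279935.
[4] 279935 ≡ 5·6^6 + 5·6^5 + 5·6^4 + 5·6^3 + 5·6^2 + 5·6 + 5 (base 6). Lift 7: 4215755. −1: 4215754.
[5] 4215754 ≡ 5·7^7 + 5·7^5 + 5·7^4 + 5·7^3 + 5·7^2 + 5·7 + 4 (base 7). Lift 8: 84073324. −1: 84073323.

4215754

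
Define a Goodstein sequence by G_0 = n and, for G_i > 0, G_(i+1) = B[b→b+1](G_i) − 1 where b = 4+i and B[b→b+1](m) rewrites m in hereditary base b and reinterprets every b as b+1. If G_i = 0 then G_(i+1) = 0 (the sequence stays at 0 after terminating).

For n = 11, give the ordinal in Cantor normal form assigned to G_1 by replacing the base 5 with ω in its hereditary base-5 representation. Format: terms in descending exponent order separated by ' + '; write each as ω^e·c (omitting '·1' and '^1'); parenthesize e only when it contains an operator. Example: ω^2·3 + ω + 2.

ω·2 + 2

G_0 = 11. HB_4(11) = 2·4 + 3. Bump = 13. G_1 = 12.
G_1 = 12. HB_5(12) = 2·5 + 2. Bump = 14. G_2 = 13.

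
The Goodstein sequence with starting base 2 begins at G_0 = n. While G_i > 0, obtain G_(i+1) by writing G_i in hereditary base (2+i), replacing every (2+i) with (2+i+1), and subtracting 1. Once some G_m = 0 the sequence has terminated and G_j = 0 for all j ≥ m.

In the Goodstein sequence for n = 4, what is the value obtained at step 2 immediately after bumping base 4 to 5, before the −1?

[0] 4 ≡ 2^2 (base 2). Lift 3: 27. −1: 26.
[1] 26 ≡ 2·3^2 + 2·3 + 2 (base 3). Lift 4: 42. −1: 41.
[2] 41 ≡ 2·4^2 + 2·4 + 1 (base 4). Lift 5: 61. −1: 60.

61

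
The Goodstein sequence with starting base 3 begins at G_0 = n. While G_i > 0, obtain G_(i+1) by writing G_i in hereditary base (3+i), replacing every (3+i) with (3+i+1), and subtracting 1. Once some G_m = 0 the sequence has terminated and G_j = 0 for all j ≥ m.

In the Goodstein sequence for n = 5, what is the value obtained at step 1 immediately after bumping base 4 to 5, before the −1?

[0] 5 ≡ 3 + 2 (base 3). Lift 4: 6. −1: 5.
[1] 5 ≡ 4 + 1 (base 4). Lift 5: 6. −1: 5.

6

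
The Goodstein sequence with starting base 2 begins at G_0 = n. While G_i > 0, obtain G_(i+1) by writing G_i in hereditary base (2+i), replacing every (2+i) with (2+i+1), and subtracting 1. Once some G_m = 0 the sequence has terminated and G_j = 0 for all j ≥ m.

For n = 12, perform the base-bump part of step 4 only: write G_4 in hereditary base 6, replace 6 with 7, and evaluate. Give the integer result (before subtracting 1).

G_0 = 12. HB_2(12) = 2^(2 + 1) + 2^2. Bump = 108. G_1 = 107.
G_1 = 107. HB_3(107) = 3^(3 + 1) + 2·3^2 + 2·3 + 2. Bump = 1066. G_2 = 1065.
G_2 = 1065. HB_4(1065) = 4^(4 + 1) + 2·4^2 + 2·4 + 1. Bump = 15686. G_3 = 15685.
G_3 = 15685. HB_5(15685) = 5^(5 + 1) + 2·5^2 + 2·5. Bump = 280020. G_4 = 280019.

5764911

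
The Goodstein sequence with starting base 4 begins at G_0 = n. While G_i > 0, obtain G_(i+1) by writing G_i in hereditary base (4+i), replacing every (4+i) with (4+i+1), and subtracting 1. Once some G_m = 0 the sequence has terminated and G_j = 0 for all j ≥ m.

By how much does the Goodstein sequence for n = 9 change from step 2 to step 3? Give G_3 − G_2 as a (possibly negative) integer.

9 —HB4→ 2·4 + 1 —bump→ 2·5 + 1 = 11 —(−1)→ 10
10 —HB5→ 2·5 —bump→ 2·6 = 12 —(−1)→ 11
11 —HB6→ 6 + 5 —bump→ 7 + 5 = 12 —(−1)→ 11

0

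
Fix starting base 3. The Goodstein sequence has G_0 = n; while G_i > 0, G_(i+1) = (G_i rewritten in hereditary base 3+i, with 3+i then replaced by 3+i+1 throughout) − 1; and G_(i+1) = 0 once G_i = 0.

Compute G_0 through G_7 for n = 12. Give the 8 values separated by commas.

12, 19, 27, 37, 49, 63, 69, 75

G_0=12  [base 3] 3^2 + 3  →[3↦4]→  4^2 + 4 = 20  −1 ⇒ G_1=19
G_1=19  [base 4] 4^2 + 3  →[4↦5]→  5^2 + 3 = 28  −1 ⇒ G_2=27
G_2=27  [base 5] 5^2 + 2  →[5↦6]→  6^2 + 2 = 38  −1 ⇒ G_3=37
G_3=37  [base 6] 6^2 + 1  →[6↦7]→  7^2 + 1 = 50  −1 ⇒ G_4=49
G_4=49  [base 7] 7^2  →[7↦8]→  8^2 = 64  −1 ⇒ G_5=63
G_5=63  [base 8] 7·8 + 7  →[8↦9]→  7·9 + 7 = 70  −1 ⇒ G_6=69
G_6=69  [base 9] 7·9 + 6  →[9↦10]→  7·10 + 6 = 76  −1 ⇒ G_7=75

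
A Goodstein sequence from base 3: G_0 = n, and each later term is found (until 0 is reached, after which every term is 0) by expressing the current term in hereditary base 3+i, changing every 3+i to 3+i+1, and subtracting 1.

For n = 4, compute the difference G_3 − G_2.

-1

4 —HB3→ 3 + 1 —bump→ 4 + 1 = 5 —(−1)→ 4
4 —HB4→ 4 —bump→ 5 = 5 —(−1)→ 4
4 —HB5→ 4 —bump→ 4 = 4 —(−1)→ 3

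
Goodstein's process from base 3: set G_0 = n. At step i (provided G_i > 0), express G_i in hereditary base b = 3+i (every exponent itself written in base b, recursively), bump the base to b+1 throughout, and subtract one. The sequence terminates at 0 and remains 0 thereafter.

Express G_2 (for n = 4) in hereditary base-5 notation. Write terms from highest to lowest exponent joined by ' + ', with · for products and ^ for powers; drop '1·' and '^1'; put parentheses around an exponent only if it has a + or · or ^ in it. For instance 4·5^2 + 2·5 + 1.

4 —HB3→ 3 + 1 —bump→ 4 + 1 = 5 —(−1)→ 4
4 —HB4→ 4 —bump→ 5 = 5 —(−1)→ 4
4 —HB5→ 4 —bump→ 4 = 4 —(−1)→ 3

4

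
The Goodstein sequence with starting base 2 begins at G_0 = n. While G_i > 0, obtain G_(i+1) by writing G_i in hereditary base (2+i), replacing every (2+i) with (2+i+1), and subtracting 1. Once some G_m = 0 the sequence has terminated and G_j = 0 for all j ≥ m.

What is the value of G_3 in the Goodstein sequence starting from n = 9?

9842

G_0 = 9. HB_2(9) = 2^(2 + 1) + 1. Bump = 82. G_1 = 81.
G_1 = 81. HB_3(81) = 3^(3 + 1). Bump = 1024. G_2 = 1023.
G_2 = 1023. HB_4(1023) = 3·4^4 + 3·4^3 + 3·4^2 + 3·4 + 3. Bump = 9843. G_3 = 9842.
G_3 = 9842. HB_5(9842) = 3·5^5 + 3·5^3 + 3·5^2 + 3·5 + 2. Bump = 140744. G_4 = 140743.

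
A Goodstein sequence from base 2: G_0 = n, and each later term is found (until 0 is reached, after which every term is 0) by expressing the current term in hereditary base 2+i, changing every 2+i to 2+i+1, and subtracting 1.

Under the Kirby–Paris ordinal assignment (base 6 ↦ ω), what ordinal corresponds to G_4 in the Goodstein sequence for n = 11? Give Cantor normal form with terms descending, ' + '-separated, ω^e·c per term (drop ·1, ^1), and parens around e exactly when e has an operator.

11 —HB2→ 2^(2 + 1) + 2 + 1 —bump→ 3^(3 + 1) + 3 + 1 = 85 —(−1)→ 84
84 —HB3→ 3^(3 + 1) + 3 —bump→ 4^(4 + 1) + 4 = 1028 —(−1)→ 1027
1027 —HB4→ 4^(4 + 1) + 3 —bump→ 5^(5 + 1) + 3 = 15628 —(−1)→ 15627
15627 —HB5→ 5^(5 + 1) + 2 —bump→ 6^(6 + 1) + 2 = 279938 —(−1)→ 279937
279937 —HB6→ 6^(6 + 1) + 1 —bump→ 7^(7 + 1) + 1 = 5764802 —(−1)→ 5764801

ω^(ω + 1) + 1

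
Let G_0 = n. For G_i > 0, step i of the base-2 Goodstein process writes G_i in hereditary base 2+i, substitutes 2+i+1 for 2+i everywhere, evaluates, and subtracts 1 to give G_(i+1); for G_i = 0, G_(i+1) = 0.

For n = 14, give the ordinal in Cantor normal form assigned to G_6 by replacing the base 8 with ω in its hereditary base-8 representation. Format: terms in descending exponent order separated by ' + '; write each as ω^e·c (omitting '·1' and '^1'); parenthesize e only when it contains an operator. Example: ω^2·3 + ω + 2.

ω^(ω + 1) + ω^5·5 + ω^4·5 + ω^3·5 + ω^2·5 + ω·5 + 3

G_0 = 14. HB_2(14) = 2^(2 + 1) + 2^2 + 2. Bump = 111. G_1 = 110.
G_1 = 110. HB_3(110) = 3^(3 + 1) + 3^3 + 2. Bump = 1282. G_2 = 1281.
G_2 = 1281. HB_4(1281) = 4^(4 + 1) + 4^4 + 1. Bump = 18751. G_3 = 18750.
G_3 = 18750. HB_5(18750) = 5^(5 + 1) + 5^5. Bump = 326592. G_4 = 326591.
G_4 = 326591. HB_6(326591) = 6^(6 + 1) + 5·6^5 + 5·6^4 + 5·6^3 + 5·6^2 + 5·6 + 5. Bump = 5862841. G_5 = 5862840.
G_5 = 5862840. HB_7(5862840) = 7^(7 + 1) + 5·7^5 + 5·7^4 + 5·7^3 + 5·7^2 + 5·7 + 4. Bump = 134404972. G_6 = 134404971.
G_6 = 134404971. HB_8(134404971) = 8^(8 + 1) + 5·8^5 + 5·8^4 + 5·8^3 + 5·8^2 + 5·8 + 3. Bump = 3487116549. G_7 = 3487116548.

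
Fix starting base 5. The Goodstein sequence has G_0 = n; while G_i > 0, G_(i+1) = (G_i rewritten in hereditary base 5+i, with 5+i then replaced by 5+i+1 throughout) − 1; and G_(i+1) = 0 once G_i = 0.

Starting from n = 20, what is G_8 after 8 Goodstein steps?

step 0: 20 = 4·5; sub 6 for 5: 4·6; = 24; G_1 = 24−1 = 23
step 1: 23 = 3·6 + 5; sub 7 for 6: 3·7 + 5; = 26; G_2 = 26−1 = 25
step 2: 25 = 3·7 + 4; sub 8 for 7: 3·8 + 4; = 28; G_3 = 28−1 = 27
step 3: 27 = 3·8 + 3; sub 9 for 8: 3·9 + 3; = 30; G_4 = 30−1 = 29
step 4: 29 = 3·9 + 2; sub 10 for 9: 3·10 + 2; = 32; G_5 = 32−1 = 31
step 5: 31 = 3·10 + 1; sub 11 for 10: 3·11 + 1; = 34; G_6 = 34−1 = 33
step 6: 33 = 3·11; sub 12 for 11: 3·12; = 36; G_7 = 36−1 = 35
step 7: 35 = 2·12 + 11; sub 13 for 12: 2·13 + 11; = 37; G_8 = 37−1 = 36
step 8: 36 = 2·13 + 10; sub 14 for 13: 2·14 + 10; = 38; G_9 = 38−1 = 37

36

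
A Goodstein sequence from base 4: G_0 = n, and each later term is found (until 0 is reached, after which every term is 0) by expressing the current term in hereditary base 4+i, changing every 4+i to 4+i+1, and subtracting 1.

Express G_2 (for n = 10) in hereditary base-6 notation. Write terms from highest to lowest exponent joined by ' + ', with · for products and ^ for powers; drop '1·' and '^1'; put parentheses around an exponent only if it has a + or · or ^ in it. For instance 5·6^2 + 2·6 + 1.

i=0: 10 = 2·4 + 2 (b=4); 4→5: 2·5 + 2 = 12; 12−1 = 11
i=1: 11 = 2·5 + 1 (b=5); 5→6: 2·6 + 1 = 13; 13−1 = 12
i=2: 12 = 2·6 (b=6); 6→7: 2·7 = 14; 14−1 = 13

2·6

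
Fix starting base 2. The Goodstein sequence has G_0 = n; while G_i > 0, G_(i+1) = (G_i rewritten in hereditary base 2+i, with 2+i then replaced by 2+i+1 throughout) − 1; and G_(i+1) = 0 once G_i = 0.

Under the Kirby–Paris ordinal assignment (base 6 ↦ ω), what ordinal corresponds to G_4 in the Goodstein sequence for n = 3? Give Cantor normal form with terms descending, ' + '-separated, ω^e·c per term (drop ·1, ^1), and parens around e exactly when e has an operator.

base 2: 3 = 2 + 1; at 3: 3 + 1 = 4; next = 3
base 3: 3 = 3; at 4: 4 = 4; next = 3
base 4: 3 = 3; at 5: 3 = 3; next = 2
base 5: 2 = 2; at 6: 2 = 2; next = 1
base 6: 1 = 1; at 7: 1 = 1; next = 0

1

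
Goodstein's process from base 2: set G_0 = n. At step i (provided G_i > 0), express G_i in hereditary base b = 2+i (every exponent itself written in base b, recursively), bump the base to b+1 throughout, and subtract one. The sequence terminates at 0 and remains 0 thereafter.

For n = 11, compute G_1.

84

base 2: 11 = 2^(2 + 1) + 2 + 1; at 3: 3^(3 + 1) + 3 + 1 = 85; next = 84
base 3: 84 = 3^(3 + 1) + 3; at 4: 4^(4 + 1) + 4 = 1028; next = 1027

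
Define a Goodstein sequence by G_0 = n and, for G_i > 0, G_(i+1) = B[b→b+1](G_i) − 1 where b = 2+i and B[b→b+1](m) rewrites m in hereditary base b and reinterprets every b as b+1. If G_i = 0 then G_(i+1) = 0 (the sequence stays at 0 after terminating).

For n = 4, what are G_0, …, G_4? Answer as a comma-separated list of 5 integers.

[0] 4 ≡ 2^2 (base 2). Lift 3: 27. −1: 26.
[1] 26 ≡ 2·3^2 + 2·3 + 2 (base 3). Lift 4: 42. −1: 41.
[2] 41 ≡ 2·4^2 + 2·4 + 1 (base 4). Lift 5: 61. −1: 60.
[3] 60 ≡ 2·5^2 + 2·5 (base 5). Lift 6: 84. −1: 83.

4, 26, 41, 60, 83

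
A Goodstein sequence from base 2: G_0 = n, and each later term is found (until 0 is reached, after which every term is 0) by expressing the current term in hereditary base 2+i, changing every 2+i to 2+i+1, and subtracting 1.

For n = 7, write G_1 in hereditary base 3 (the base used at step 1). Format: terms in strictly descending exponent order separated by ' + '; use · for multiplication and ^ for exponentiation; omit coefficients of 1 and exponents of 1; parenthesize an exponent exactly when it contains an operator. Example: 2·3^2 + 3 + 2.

G_0 = 7. HB_2(7) = 2^2 + 2 + 1. Bump = 31. G_1 = 30.
G_1 = 30. HB_3(30) = 3^3 + 3. Bump = 260. G_2 = 259.

3^3 + 3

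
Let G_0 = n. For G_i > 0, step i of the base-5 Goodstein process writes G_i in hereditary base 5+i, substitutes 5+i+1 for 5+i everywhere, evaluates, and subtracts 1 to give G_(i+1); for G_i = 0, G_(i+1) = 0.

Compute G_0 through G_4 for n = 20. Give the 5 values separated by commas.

20, 23, 25, 27, 29

step 0: 20 = 4·5; sub 6 for 5: 4·6; = 24; G_1 = 24−1 = 23
step 1: 23 = 3·6 + 5; sub 7 for 6: 3·7 + 5; = 26; G_2 = 26−1 = 25
step 2: 25 = 3·7 + 4; sub 8 for 7: 3·8 + 4; = 28; G_3 = 28−1 = 27
step 3: 27 = 3·8 + 3; sub 9 for 8: 3·9 + 3; = 30; G_4 = 30−1 = 29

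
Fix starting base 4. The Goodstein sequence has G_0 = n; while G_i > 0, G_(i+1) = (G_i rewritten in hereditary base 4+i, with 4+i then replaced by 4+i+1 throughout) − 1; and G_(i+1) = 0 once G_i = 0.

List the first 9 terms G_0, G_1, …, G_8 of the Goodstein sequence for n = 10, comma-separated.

base 4: 10 = 2·4 + 2; at 5: 2·5 + 2 = 12; next = 11
base 5: 11 = 2·5 + 1; at 6: 2·6 + 1 = 13; next = 12
base 6: 12 = 2·6; at 7: 2·7 = 14; next = 13
base 7: 13 = 7 + 6; at 8: 8 + 6 = 14; next = 13
base 8: 13 = 8 + 5; at 9: 9 + 5 = 14; next = 13
base 9: 13 = 9 + 4; at 10: 10 + 4 = 14; next = 13
base 10: 13 = 10 + 3; at 11: 11 + 3 = 14; next = 13
base 11: 13 = 11 + 2; at 12: 12 + 2 = 14; next = 13

10, 11, 12, 13, 13, 13, 13, 13, 13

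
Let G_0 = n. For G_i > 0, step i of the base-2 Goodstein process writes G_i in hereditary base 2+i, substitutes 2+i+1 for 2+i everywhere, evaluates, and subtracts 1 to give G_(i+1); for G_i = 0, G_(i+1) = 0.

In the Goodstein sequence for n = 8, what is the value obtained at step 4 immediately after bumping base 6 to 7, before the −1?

base 2: 8 = 2^(2 + 1); at 3: 3^(3 + 1) = 81; next = 80
base 3: 80 = 2·3^3 + 2·3^2 + 2·3 + 2; at 4: 2·4^4 + 2·4^2 + 2·4 + 2 = 554; next = 553
base 4: 553 = 2·4^4 + 2·4^2 + 2·4 + 1; at 5: 2·5^5 + 2·5^2 + 2·5 + 1 = 6311; next = 6310
base 5: 6310 = 2·5^5 + 2·5^2 + 2·5; at 6: 2·6^6 + 2·6^2 + 2·6 = 93396; next = 93395
base 6: 93395 = 2·6^6 + 2·6^2 + 6 + 5; at 7: 2·7^7 + 2·7^2 + 7 + 5 = 1647196; next = 1647195

1647196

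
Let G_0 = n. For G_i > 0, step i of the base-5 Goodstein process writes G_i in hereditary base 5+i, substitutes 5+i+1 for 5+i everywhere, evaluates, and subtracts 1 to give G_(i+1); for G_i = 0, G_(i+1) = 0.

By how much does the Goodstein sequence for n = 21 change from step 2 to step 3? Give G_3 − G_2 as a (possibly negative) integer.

2

i=0: 21 = 4·5 + 1 (b=5); 5→6: 4·6 + 1 = 25; 25−1 = 24
i=1: 24 = 4·6 (b=6); 6→7: 4·7 = 28; 28−1 = 27
i=2: 27 = 3·7 + 6 (b=7); 7→8: 3·8 + 6 = 30; 30−1 = 29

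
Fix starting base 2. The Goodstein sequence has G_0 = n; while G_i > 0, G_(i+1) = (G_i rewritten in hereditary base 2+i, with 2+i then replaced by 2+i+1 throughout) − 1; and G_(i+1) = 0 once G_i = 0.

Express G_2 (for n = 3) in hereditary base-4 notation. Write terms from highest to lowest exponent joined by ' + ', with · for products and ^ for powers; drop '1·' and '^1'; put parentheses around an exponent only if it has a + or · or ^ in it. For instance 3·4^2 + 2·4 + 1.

3

i=0: 3 = 2 + 1 (b=2); 2→3: 3 + 1 = 4; 4−1 = 3
i=1: 3 = 3 (b=3); 3→4: 4 = 4; 4−1 = 3
i=2: 3 = 3 (b=4); 4→5: 3 = 3; 3−1 = 2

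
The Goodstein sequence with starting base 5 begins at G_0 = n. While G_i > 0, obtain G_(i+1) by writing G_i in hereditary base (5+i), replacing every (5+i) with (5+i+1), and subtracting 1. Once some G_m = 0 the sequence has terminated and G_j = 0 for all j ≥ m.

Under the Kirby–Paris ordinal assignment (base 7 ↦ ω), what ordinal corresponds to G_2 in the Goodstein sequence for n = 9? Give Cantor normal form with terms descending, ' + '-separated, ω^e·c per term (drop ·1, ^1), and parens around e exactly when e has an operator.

9 —HB5→ 5 + 4 —bump→ 6 + 4 = 10 —(−1)→ 9
9 —HB6→ 6 + 3 —bump→ 7 + 3 = 10 —(−1)→ 9
9 —HB7→ 7 + 2 —bump→ 8 + 2 = 10 —(−1)→ 9

ω + 2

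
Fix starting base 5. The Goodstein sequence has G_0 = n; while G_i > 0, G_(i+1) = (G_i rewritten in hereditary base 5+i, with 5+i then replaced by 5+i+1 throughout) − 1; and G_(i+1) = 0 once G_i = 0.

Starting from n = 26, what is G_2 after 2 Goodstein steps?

step 0: 26 = 5^2 + 1; sub 6 for 5: 6^2 + 1; = 37; G_1 = 37−1 = 36
step 1: 36 = 6^2; sub 7 for 6: 7^2; = 49; G_2 = 49−1 = 48
step 2: 48 = 6·7 + 6; sub 8 for 7: 6·8 + 6; = 54; G_3 = 54−1 = 53

48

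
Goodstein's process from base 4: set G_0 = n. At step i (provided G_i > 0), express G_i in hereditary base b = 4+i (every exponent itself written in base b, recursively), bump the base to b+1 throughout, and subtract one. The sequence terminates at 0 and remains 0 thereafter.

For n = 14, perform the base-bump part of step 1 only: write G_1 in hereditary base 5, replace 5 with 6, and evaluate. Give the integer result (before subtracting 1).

19

base 4: 14 = 3·4 + 2; at 5: 3·5 + 2 = 17; next = 16
base 5: 16 = 3·5 + 1; at 6: 3·6 + 1 = 19; next = 18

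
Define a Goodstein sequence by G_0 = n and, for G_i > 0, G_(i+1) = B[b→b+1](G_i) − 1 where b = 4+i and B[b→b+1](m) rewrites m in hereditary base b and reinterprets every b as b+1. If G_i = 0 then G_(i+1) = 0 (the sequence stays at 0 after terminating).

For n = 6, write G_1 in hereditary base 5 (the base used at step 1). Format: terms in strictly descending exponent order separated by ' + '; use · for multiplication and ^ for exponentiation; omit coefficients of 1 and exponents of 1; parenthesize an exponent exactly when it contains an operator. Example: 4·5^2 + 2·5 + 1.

5 + 1

i=0: 6 = 4 + 2 (b=4); 4→5: 5 + 2 = 7; 7−1 = 6
i=1: 6 = 5 + 1 (b=5); 5→6: 6 + 1 = 7; 7−1 = 6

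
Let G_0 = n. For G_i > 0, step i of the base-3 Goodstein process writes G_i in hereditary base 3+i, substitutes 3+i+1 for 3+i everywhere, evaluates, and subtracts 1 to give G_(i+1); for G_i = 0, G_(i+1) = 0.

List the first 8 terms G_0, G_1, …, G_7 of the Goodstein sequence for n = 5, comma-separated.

5, 5, 5, 5, 4, 3, 2, 1

5 —HB3→ 3 + 2 —bump→ 4 + 2 = 6 —(−1)→ 5
5 —HB4→ 4 + 1 —bump→ 5 + 1 = 6 —(−1)→ 5
5 —HB5→ 5 —bump→ 6 = 6 —(−1)→ 5
5 —HB6→ 5 —bump→ 5 = 5 —(−1)→ 4
4 —HB7→ 4 —bump→ 4 = 4 —(−1)→ 3
3 —HB8→ 3 —bump→ 3 = 3 —(−1)→ 2
2 —HB9→ 2 —bump→ 2 = 2 —(−1)→ 1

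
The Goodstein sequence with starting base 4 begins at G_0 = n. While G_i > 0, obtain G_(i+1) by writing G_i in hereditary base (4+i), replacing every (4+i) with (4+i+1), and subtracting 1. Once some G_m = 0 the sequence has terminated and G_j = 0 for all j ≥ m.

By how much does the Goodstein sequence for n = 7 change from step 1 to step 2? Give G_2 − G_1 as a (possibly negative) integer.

0

7 —HB4→ 4 + 3 —bump→ 5 + 3 = 8 —(−1)→ 7
7 —HB5→ 5 + 2 —bump→ 6 + 2 = 8 —(−1)→ 7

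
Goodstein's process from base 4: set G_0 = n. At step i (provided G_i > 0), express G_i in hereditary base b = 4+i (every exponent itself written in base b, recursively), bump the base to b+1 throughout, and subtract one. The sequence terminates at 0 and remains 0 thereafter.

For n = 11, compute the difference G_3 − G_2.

1

(0) 11|_4 = 2·4 + 3 ↦ 2·5 + 3|_5 = 13 ⇒ 12
(1) 12|_5 = 2·5 + 2 ↦ 2·6 + 2|_6 = 14 ⇒ 13
(2) 13|_6 = 2·6 + 1 ↦ 2·7 + 1|_7 = 15 ⇒ 14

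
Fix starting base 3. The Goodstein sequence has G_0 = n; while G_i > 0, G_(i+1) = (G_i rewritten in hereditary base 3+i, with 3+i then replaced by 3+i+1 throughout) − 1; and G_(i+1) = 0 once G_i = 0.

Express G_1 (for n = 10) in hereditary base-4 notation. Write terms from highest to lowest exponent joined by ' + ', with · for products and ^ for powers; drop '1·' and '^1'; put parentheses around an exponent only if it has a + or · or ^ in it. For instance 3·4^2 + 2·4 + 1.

4^2

(0) 10|_3 = 3^2 + 1 ↦ 4^2 + 1|_4 = 17 ⇒ 16
(1) 16|_4 = 4^2 ↦ 5^2|_5 = 25 ⇒ 24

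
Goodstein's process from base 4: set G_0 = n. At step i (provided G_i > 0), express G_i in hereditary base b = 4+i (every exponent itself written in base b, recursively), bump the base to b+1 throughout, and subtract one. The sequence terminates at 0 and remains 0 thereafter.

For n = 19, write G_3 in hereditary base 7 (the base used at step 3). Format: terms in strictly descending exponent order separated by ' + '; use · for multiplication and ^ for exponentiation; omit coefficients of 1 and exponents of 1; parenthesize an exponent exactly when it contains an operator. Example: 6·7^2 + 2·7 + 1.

7^2

[0] 19 ≡ 4^2 + 3 (base 4). Lift 5: 28. −1: 27.
[1] 27 ≡ 5^2 + 2 (base 5). Lift 6: 38. −1: 37.
[2] 37 ≡ 6^2 + 1 (base 6). Lift 7: 50. −1: 49.
[3] 49 ≡ 7^2 (base 7). Lift 8: 64. −1: 63.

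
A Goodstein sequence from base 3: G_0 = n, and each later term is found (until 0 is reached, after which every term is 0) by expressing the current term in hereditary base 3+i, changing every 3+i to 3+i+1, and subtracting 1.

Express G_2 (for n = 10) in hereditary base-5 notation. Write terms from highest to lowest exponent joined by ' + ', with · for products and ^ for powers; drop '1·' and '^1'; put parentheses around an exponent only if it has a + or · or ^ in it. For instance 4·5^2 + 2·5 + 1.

4·5 + 4

[0] 10 ≡ 3^2 + 1 (base 3). Lift 4: 17. −1: 16.
[1] 16 ≡ 4^2 (base 4). Lift 5: 25. −1: 24.
[2] 24 ≡ 4·5 + 4 (base 5). Lift 6: 28. −1: 27.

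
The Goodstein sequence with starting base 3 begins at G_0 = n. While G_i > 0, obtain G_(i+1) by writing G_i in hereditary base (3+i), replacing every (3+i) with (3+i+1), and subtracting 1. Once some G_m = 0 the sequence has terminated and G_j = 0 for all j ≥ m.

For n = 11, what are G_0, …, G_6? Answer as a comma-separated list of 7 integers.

11, 17, 25, 35, 39, 43, 47

base 3: 11 = 3^2 + 2; at 4: 4^2 + 2 = 18; next = 17
base 4: 17 = 4^2 + 1; at 5: 5^2 + 1 = 26; next = 25
base 5: 25 = 5^2; at 6: 6^2 = 36; next = 35
base 6: 35 = 5·6 + 5; at 7: 5·7 + 5 = 40; next = 39
base 7: 39 = 5·7 + 4; at 8: 5·8 + 4 = 44; next = 43
base 8: 43 = 5·8 + 3; at 9: 5·9 + 3 = 48; next = 47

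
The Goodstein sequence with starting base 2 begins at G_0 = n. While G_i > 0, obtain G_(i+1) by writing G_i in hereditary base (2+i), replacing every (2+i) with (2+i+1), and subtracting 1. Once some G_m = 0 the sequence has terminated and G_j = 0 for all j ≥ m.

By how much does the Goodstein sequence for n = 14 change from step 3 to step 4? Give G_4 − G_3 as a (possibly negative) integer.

307841

(0) 14|_2 = 2^(2 + 1) + 2^2 + 2 ↦ 3^(3 + 1) + 3^3 + 3|_3 = 111 ⇒ 110
(1) 110|_3 = 3^(3 + 1) + 3^3 + 2 ↦ 4^(4 + 1) + 4^4 + 2|_4 = 1282 ⇒ 1281
(2) 1281|_4 = 4^(4 + 1) + 4^4 + 1 ↦ 5^(5 + 1) + 5^5 + 1|_5 = 18751 ⇒ 18750
(3) 18750|_5 = 5^(5 + 1) + 5^5 ↦ 6^(6 + 1) + 6^6|_6 = 326592 ⇒ 326591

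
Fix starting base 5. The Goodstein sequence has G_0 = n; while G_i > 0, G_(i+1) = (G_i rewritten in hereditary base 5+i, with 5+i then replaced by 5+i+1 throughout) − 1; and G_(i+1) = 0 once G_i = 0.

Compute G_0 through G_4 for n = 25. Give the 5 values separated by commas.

25, 35, 39, 43, 47

25 —HB5→ 5^2 —bump→ 6^2 = 36 —(−1)→ 35
35 —HB6→ 5·6 + 5 —bump→ 5·7 + 5 = 40 —(−1)→ 39
39 —HB7→ 5·7 + 4 —bump→ 5·8 + 4 = 44 —(−1)→ 43
43 —HB8→ 5·8 + 3 —bump→ 5·9 + 3 = 48 —(−1)→ 47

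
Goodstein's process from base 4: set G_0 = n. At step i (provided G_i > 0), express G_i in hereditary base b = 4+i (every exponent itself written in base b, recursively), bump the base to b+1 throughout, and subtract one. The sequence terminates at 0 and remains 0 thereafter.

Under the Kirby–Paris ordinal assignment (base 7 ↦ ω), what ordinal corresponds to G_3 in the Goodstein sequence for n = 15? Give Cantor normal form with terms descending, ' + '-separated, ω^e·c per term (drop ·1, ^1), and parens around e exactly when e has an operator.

[0] 15 ≡ 3·4 + 3 (base 4). Lift 5: 18. −1: 17.
[1] 17 ≡ 3·5 + 2 (base 5). Lift 6: 20. −1: 19.
[2] 19 ≡ 3·6 + 1 (base 6). Lift 7: 22. −1: 21.

ω·3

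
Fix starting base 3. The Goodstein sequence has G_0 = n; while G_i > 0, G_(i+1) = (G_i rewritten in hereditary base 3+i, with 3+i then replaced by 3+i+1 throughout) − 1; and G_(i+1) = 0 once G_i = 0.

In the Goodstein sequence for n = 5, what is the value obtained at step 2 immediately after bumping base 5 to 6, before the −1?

6

step 0: 5 = 3 + 2; sub 4 for 3: 4 + 2; = 6; G_1 = 6−1 = 5
step 1: 5 = 4 + 1; sub 5 for 4: 5 + 1; = 6; G_2 = 6−1 = 5
step 2: 5 = 5; sub 6 for 5: 6; = 6; G_3 = 6−1 = 5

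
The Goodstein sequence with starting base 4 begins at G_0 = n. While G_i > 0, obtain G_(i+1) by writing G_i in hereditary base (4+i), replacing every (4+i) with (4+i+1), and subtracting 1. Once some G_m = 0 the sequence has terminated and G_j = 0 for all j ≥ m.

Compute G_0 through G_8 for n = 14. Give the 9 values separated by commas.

(0) 14|_4 = 3·4 + 2 ↦ 3·5 + 2|_5 = 17 ⇒ 16
(1) 16|_5 = 3·5 + 1 ↦ 3·6 + 1|_6 = 19 ⇒ 18
(2) 18|_6 = 3·6 ↦ 3·7|_7 = 21 ⇒ 20
(3) 20|_7 = 2·7 + 6 ↦ 2·8 + 6|_8 = 22 ⇒ 21
(4) 21|_8 = 2·8 + 5 ↦ 2·9 + 5|_9 = 23 ⇒ 22
(5) 22|_9 = 2·9 + 4 ↦ 2·10 + 4|_10 = 24 ⇒ 23
(6) 23|_10 = 2·10 + 3 ↦ 2·11 + 3|_11 = 25 ⇒ 24
(7) 24|_11 = 2·11 + 2 ↦ 2·12 + 2|_12 = 26 ⇒ 25

14, 16, 18, 20, 21, 22, 23, 24, 25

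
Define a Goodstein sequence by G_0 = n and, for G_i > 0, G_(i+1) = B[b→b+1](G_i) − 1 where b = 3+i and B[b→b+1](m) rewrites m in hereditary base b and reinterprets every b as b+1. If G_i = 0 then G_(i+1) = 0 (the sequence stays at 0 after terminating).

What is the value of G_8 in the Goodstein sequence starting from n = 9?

26

G_0=9  [base 3] 3^2  →[3↦4]→  4^2 = 16  −1 ⇒ G_1=15
G_1=15  [base 4] 3·4 + 3  →[4↦5]→  3·5 + 3 = 18  −1 ⇒ G_2=17
G_2=17  [base 5] 3·5 + 2  →[5↦6]→  3·6 + 2 = 20  −1 ⇒ G_3=19
G_3=19  [base 6] 3·6 + 1  →[6↦7]→  3·7 + 1 = 22  −1 ⇒ G_4=21
G_4=21  [base 7] 3·7  →[7↦8]→  3·8 = 24  −1 ⇒ G_5=23
G_5=23  [base 8] 2·8 + 7  →[8↦9]→  2·9 + 7 = 25  −1 ⇒ G_6=24
G_6=24  [base 9] 2·9 + 6  →[9↦10]→  2·10 + 6 = 26  −1 ⇒ G_7=25
G_7=25  [base 10] 2·10 + 5  →[10↦11]→  2·11 + 5 = 27  −1 ⇒ G_8=26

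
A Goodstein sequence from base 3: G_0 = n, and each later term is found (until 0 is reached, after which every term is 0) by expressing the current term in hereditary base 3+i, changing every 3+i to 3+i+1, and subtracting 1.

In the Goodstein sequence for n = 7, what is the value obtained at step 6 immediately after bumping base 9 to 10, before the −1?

10

base 3: 7 = 2·3 + 1; at 4: 2·4 + 1 = 9; next = 8
base 4: 8 = 2·4; at 5: 2·5 = 10; next = 9
base 5: 9 = 5 + 4; at 6: 6 + 4 = 10; next = 9
base 6: 9 = 6 + 3; at 7: 7 + 3 = 10; next = 9
base 7: 9 = 7 + 2; at 8: 8 + 2 = 10; next = 9
base 8: 9 = 8 + 1; at 9: 9 + 1 = 10; next = 9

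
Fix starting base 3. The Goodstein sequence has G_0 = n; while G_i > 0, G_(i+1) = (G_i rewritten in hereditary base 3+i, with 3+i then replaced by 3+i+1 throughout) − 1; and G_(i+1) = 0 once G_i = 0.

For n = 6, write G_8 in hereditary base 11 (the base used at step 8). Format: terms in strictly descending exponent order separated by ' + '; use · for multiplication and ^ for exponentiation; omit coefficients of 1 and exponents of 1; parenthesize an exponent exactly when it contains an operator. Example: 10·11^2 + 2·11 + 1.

base 3: 6 = 2·3; at 4: 2·4 = 8; next = 7
base 4: 7 = 4 + 3; at 5: 5 + 3 = 8; next = 7
base 5: 7 = 5 + 2; at 6: 6 + 2 = 8; next = 7
base 6: 7 = 6 + 1; at 7: 7 + 1 = 8; next = 7
base 7: 7 = 7; at 8: 8 = 8; next = 7
base 8: 7 = 7; at 9: 7 = 7; next = 6
base 9: 6 = 6; at 10: 6 = 6; next = 5
base 10: 5 = 5; at 11: 5 = 5; next = 4
base 11: 4 = 4; at 12: 4 = 4; next = 3

4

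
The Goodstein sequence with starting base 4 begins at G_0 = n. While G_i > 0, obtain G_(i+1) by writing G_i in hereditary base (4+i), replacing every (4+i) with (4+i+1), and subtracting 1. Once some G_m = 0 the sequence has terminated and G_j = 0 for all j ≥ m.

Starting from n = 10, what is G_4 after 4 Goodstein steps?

13

i=0: 10 = 2·4 + 2 (b=4); 4→5: 2·5 + 2 = 12; 12−1 = 11
i=1: 11 = 2·5 + 1 (b=5); 5→6: 2·6 + 1 = 13; 13−1 = 12
i=2: 12 = 2·6 (b=6); 6→7: 2·7 = 14; 14−1 = 13
i=3: 13 = 7 + 6 (b=7); 7→8: 8 + 6 = 14; 14−1 = 13
i=4: 13 = 8 + 5 (b=8); 8→9: 9 + 5 = 14; 14−1 = 13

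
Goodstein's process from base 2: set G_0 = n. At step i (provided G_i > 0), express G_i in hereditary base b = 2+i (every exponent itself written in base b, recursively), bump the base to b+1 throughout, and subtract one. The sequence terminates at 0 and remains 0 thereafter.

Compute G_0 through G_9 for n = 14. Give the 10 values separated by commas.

[0] 14 ≡ 2^(2 + 1) + 2^2 + 2 (base 2). Lift 3: 111. −1: 110.
[1] 110 ≡ 3^(3 + 1) + 3^3 + 2 (base 3). Lift 4: 1282. −1: 1281.
[2] 1281 ≡ 4^(4 + 1) + 4^4 + 1 (base 4). Lift 5: 18751. −1: 18750.
[3] 18750 ≡ 5^(5 + 1) + 5^5 (base 5). Lift 6: 326592. −1: 326591.
[4] 326591 ≡ 6^(6 + 1) + 5·6^5 + 5·6^4 + 5·6^3 + 5·6^2 + 5·6 + 5 (base 6). Lift 7: 5862841. −1: 5862840.
[5] 5862840 ≡ 7^(7 + 1) + 5·7^5 + 5·7^4 + 5·7^3 + 5·7^2 + 5·7 + 4 (base 7). Lift 8: 134404972. −1: 134404971.
[6] 134404971 ≡ 8^(8 + 1) + 5·8^5 + 5·8^4 + 5·8^3 + 5·8^2 + 5·8 + 3 (base 8). Lift 9: 3487116549. −1: 3487116548.
[7] 3487116548 ≡ 9^(9 + 1) + 5·9^5 + 5·9^4 + 5·9^3 + 5·9^2 + 5·9 + 2 (base 9). Lift 10: 100000555552. −1: 100000555551.
[8] 100000555551 ≡ 10^(10 + 1) + 5·10^5 + 5·10^4 + 5·10^3 + 5·10^2 + 5·10 + 1 (base 10). Lift 11: 3138429262497. −1: 3138429262496.

14, 110, 1281, 18750, 326591, 5862840, 134404971, 3487116548, 100000555551, 3138429262496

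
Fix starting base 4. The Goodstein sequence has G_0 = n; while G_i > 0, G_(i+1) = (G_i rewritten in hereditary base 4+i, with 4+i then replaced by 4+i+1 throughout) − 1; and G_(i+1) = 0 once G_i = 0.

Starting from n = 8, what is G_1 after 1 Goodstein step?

9

(0) 8|_4 = 2·4 ↦ 2·5|_5 = 10 ⇒ 9
(1) 9|_5 = 5 + 4 ↦ 6 + 4|_6 = 10 ⇒ 9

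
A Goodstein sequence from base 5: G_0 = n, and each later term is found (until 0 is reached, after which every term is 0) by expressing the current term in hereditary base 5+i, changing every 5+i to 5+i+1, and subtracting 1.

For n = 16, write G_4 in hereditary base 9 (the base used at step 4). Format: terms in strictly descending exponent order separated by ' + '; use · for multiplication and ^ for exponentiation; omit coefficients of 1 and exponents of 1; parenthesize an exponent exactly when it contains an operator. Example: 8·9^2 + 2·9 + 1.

16 —HB5→ 3·5 + 1 —bump→ 3·6 + 1 = 19 —(−1)→ 18
18 —HB6→ 3·6 —bump→ 3·7 = 21 —(−1)→ 20
20 —HB7→ 2·7 + 6 —bump→ 2·8 + 6 = 22 —(−1)→ 21
21 —HB8→ 2·8 + 5 —bump→ 2·9 + 5 = 23 —(−1)→ 22
22 —HB9→ 2·9 + 4 —bump→ 2·10 + 4 = 24 —(−1)→ 23

2·9 + 4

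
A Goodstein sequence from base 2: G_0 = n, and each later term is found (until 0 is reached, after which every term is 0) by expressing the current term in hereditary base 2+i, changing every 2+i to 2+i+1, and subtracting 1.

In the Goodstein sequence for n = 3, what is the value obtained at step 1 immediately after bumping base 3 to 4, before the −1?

4

base 2: 3 = 2 + 1; at 3: 3 + 1 = 4; next = 3
base 3: 3 = 3; at 4: 4 = 4; next = 3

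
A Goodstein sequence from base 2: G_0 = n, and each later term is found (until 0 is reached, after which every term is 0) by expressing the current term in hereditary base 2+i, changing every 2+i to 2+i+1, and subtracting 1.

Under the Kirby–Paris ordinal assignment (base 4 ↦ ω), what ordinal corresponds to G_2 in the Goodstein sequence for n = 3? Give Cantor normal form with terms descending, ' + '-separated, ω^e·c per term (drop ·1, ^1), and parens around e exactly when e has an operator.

3

step 0: 3 = 2 + 1; sub 3 for 2: 3 + 1; = 4; G_1 = 4−1 = 3
step 1: 3 = 3; sub 4 for 3: 4; = 4; G_2 = 4−1 = 3
step 2: 3 = 3; sub 5 for 4: 3; = 3; G_3 = 3−1 = 2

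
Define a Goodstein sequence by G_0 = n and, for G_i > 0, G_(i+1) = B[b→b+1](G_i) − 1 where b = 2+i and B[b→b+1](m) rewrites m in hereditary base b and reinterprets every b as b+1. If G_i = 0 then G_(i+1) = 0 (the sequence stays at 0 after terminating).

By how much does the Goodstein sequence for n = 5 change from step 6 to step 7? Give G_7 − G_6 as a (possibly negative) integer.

(0) 5|_2 = 2^2 + 1 ↦ 3^3 + 1|_3 = 28 ⇒ 27
(1) 27|_3 = 3^3 ↦ 4^4|_4 = 256 ⇒ 255
(2) 255|_4 = 3·4^3 + 3·4^2 + 3·4 + 3 ↦ 3·5^3 + 3·5^2 + 3·5 + 3|_5 = 468 ⇒ 467
(3) 467|_5 = 3·5^3 + 3·5^2 + 3·5 + 2 ↦ 3·6^3 + 3·6^2 + 3·6 + 2|_6 = 776 ⇒ 775
(4) 775|_6 = 3·6^3 + 3·6^2 + 3·6 + 1 ↦ 3·7^3 + 3·7^2 + 3·7 + 1|_7 = 1198 ⇒ 1197
(5) 1197|_7 = 3·7^3 + 3·7^2 + 3·7 ↦ 3·8^3 + 3·8^2 + 3·8|_8 = 1752 ⇒ 1751
(6) 1751|_8 = 3·8^3 + 3·8^2 + 2·8 + 7 ↦ 3·9^3 + 3·9^2 + 2·9 + 7|_9 = 2455 ⇒ 2454

703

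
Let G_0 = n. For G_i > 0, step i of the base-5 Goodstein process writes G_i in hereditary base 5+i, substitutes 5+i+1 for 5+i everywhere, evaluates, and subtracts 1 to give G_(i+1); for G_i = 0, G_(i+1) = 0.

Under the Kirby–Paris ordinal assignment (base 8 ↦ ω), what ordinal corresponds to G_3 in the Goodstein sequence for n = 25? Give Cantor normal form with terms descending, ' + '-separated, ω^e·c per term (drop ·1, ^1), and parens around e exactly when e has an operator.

G_0 = 25. HB_5(25) = 5^2. Bump = 36. G_1 = 35.
G_1 = 35. HB_6(35) = 5·6 + 5. Bump = 40. G_2 = 39.
G_2 = 39. HB_7(39) = 5·7 + 4. Bump = 44. G_3 = 43.
G_3 = 43. HB_8(43) = 5·8 + 3. Bump = 48. G_4 = 47.

ω·5 + 3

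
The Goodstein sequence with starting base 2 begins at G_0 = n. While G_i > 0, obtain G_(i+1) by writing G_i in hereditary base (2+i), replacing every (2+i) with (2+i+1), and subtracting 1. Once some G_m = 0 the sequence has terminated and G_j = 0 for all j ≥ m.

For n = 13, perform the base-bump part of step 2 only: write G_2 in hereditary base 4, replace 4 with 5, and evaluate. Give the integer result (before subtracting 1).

step 0: 13 = 2^(2 + 1) + 2^2 + 1; sub 3 for 2: 3^(3 + 1) + 3^3 + 1; = 109; G_1 = 109−1 = 108
step 1: 108 = 3^(3 + 1) + 3^3; sub 4 for 3: 4^(4 + 1) + 4^4; = 1280; G_2 = 1280−1 = 1279

16093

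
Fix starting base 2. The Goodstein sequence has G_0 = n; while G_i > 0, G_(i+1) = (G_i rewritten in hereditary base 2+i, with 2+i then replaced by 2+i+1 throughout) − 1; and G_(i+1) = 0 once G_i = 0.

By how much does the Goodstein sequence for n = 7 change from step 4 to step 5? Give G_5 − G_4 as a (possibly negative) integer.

776886

(0) 7|_2 = 2^2 + 2 + 1 ↦ 3^3 + 3 + 1|_3 = 31 ⇒ 30
(1) 30|_3 = 3^3 + 3 ↦ 4^4 + 4|_4 = 260 ⇒ 259
(2) 259|_4 = 4^4 + 3 ↦ 5^5 + 3|_5 = 3128 ⇒ 3127
(3) 3127|_5 = 5^5 + 2 ↦ 6^6 + 2|_6 = 46658 ⇒ 46657
(4) 46657|_6 = 6^6 + 1 ↦ 7^7 + 1|_7 = 823544 ⇒ 823543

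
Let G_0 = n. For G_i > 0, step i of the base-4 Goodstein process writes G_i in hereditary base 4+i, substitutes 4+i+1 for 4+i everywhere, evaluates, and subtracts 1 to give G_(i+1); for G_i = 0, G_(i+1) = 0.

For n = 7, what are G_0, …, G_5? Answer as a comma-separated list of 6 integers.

7, 7, 7, 7, 7, 6

G_0 = 7. HB_4(7) = 4 + 3. Bump = 8. G_1 = 7.
G_1 = 7. HB_5(7) = 5 + 2. Bump = 8. G_2 = 7.
G_2 = 7. HB_6(7) = 6 + 1. Bump = 8. G_3 = 7.
G_3 = 7. HB_7(7) = 7. Bump = 8. G_4 = 7.
G_4 = 7. HB_8(7) = 7. Bump = 7. G_5 = 6.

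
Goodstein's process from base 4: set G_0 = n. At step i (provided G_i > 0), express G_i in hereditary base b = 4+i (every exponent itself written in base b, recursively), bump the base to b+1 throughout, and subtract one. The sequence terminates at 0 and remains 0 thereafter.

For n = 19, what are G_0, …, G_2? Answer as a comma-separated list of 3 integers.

19, 27, 37

[0] 19 ≡ 4^2 + 3 (base 4). Lift 5: 28. −1: 27.
[1] 27 ≡ 5^2 + 2 (base 5). Lift 6: 38. −1: 37.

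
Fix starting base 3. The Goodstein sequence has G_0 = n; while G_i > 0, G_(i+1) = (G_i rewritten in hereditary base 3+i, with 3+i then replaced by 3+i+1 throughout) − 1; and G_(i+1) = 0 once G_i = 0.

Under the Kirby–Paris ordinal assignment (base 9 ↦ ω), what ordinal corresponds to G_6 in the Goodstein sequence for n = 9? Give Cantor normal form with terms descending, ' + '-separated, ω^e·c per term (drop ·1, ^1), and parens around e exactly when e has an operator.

G_0=9  [base 3] 3^2  →[3↦4]→  4^2 = 16  −1 ⇒ G_1=15
G_1=15  [base 4] 3·4 + 3  →[4↦5]→  3·5 + 3 = 18  −1 ⇒ G_2=17
G_2=17  [base 5] 3·5 + 2  →[5↦6]→  3·6 + 2 = 20  −1 ⇒ G_3=19
G_3=19  [base 6] 3·6 + 1  →[6↦7]→  3·7 + 1 = 22  −1 ⇒ G_4=21
G_4=21  [base 7] 3·7  →[7↦8]→  3·8 = 24  −1 ⇒ G_5=23
G_5=23  [base 8] 2·8 + 7  →[8↦9]→  2·9 + 7 = 25  −1 ⇒ G_6=24

ω·2 + 6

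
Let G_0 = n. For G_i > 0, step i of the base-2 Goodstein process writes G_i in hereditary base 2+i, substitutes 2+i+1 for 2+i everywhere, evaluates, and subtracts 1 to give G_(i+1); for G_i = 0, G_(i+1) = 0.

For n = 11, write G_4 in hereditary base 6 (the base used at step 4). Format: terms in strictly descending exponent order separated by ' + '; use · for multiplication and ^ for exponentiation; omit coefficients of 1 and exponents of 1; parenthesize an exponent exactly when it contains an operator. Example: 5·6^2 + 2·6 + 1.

6^(6 + 1) + 1

G_0 = 11. HB_2(11) = 2^(2 + 1) + 2 + 1. Bump = 85. G_1 = 84.
G_1 = 84. HB_3(84) = 3^(3 + 1) + 3. Bump = 1028. G_2 = 1027.
G_2 = 1027. HB_4(1027) = 4^(4 + 1) + 3. Bump = 15628. G_3 = 15627.
G_3 = 15627. HB_5(15627) = 5^(5 + 1) + 2. Bump = 279938. G_4 = 279937.
G_4 = 279937. HB_6(279937) = 6^(6 + 1) + 1. Bump = 5764802. G_5 = 5764801.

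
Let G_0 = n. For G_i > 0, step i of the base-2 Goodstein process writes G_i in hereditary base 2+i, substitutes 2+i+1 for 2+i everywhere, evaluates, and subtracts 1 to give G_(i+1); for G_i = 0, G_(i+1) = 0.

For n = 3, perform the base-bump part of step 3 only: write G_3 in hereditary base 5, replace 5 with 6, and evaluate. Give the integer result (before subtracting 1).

2

i=0: 3 = 2 + 1 (b=2); 2→3: 3 + 1 = 4; 4−1 = 3
i=1: 3 = 3 (b=3); 3→4: 4 = 4; 4−1 = 3
i=2: 3 = 3 (b=4); 4→5: 3 = 3; 3−1 = 2
i=3: 2 = 2 (b=5); 5→6: 2 = 2; 2−1 = 1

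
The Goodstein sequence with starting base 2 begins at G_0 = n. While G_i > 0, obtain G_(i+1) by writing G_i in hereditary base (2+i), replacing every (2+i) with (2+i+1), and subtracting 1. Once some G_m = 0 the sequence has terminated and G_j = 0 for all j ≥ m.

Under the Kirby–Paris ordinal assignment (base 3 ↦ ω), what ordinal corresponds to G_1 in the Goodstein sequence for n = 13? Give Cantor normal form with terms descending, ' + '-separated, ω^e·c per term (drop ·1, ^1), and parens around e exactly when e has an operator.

(0) 13|_2 = 2^(2 + 1) + 2^2 + 1 ↦ 3^(3 + 1) + 3^3 + 1|_3 = 109 ⇒ 108
(1) 108|_3 = 3^(3 + 1) + 3^3 ↦ 4^(4 + 1) + 4^4|_4 = 1280 ⇒ 1279

ω^(ω + 1) + ω^ω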